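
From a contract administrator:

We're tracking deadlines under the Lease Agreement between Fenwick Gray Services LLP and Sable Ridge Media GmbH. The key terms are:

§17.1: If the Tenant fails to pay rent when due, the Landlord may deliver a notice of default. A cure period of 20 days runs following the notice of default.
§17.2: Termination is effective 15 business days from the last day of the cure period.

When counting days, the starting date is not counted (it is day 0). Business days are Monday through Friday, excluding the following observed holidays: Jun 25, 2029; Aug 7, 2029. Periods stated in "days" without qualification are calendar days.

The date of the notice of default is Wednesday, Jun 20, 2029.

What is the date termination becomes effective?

Jul 31, 2029

Adding 20 calendar days to Jun 20, 2029 gives Jul 10, 2029, which is the last day of the cure period.
From Tuesday, Jul 10, 2029, 15 business days (Jul 11, Jul 12, Jul 13, Jul 16, …, Jul 27, Jul 30, Jul 31, skipping weekends) brings us to Tuesday, Jul 31, 2029, which is the date termination becomes effective.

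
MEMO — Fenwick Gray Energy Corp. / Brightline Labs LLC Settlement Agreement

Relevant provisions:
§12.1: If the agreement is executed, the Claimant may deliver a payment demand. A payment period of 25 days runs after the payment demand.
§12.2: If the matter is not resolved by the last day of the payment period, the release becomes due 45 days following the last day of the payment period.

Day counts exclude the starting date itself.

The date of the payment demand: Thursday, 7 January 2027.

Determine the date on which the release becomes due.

The last day of the payment period: 25 calendar days after 7 January 2027 is 1 February 2027.
The date on which the release becomes due: 45 calendar days after 1 February 2027 is 18 March 2027.

18 March 2027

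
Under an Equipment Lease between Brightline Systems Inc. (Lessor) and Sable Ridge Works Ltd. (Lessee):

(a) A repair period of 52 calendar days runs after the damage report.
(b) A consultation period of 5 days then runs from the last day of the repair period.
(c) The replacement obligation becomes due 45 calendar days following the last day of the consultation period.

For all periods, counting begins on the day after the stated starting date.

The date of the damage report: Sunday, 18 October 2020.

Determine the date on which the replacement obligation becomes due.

The last day of the repair period: 52 calendar days after 18 October 2020 is 9 December 2020.
The last day of the consultation period: 5 calendar days after 9 December 2020 is 14 December 2020.
The date on which the replacement obligation becomes due: 45 calendar days after 14 December 2020 is 28 January 2021.

28 January 2021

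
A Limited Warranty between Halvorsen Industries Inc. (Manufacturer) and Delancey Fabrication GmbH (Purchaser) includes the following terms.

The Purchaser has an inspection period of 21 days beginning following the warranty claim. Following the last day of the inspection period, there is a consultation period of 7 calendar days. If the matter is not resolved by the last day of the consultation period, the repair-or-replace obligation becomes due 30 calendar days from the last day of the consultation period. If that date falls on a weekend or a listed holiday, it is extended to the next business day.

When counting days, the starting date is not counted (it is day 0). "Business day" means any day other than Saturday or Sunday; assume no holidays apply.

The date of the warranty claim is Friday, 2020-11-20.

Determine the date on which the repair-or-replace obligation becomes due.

2021-01-18

The last day of the inspection period: 21 calendar days after 2020-11-20 is 2020-12-11.
Adding 7 calendar days to 2020-12-11 gives 2020-12-18, which is the last day of the consultation period.
The date on which the repair-or-replace obligation becomes due: 30 calendar days after 2020-12-18 is 2021-01-17. That falls on a Sunday, so it rolls to the next business day, Monday, 2021-01-18.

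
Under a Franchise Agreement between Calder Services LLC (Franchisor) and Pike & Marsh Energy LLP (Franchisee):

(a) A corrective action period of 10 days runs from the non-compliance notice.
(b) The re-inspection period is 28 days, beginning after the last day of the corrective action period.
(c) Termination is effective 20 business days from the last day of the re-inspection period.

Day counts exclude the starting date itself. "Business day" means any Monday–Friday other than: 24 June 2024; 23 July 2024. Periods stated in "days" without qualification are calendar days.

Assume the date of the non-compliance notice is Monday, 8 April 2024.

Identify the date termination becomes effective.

The last day of the corrective action period: 10 calendar days after 8 April 2024 is 18 April 2024.
The last day of the re-inspection period: 28 calendar days after 18 April 2024 is 16 May 2024.
The date termination becomes effective: 20 business days after Thursday, 16 May 2024, skipping weekends — May 17, May 20, May 21, May 22, …, Jun 11, Jun 12, Jun 13 — lands on Thursday, 13 June 2024.

13 June 2024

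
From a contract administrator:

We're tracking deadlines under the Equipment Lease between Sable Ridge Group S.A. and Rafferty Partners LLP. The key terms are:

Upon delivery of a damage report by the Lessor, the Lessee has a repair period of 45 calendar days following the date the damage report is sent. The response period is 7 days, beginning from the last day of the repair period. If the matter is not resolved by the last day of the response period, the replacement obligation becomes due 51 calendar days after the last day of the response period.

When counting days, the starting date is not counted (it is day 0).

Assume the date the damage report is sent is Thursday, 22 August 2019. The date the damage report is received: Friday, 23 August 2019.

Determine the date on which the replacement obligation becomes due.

3 December 2019

The last day of the repair period: 45 calendar days after 22 August 2019 is 6 October 2019.
The last day of the response period: 6 October 2019 + 7 days = 13 October 2019.
The date on which the replacement obligation becomes due: 13 October 2019 + 51 days = 3 December 2019.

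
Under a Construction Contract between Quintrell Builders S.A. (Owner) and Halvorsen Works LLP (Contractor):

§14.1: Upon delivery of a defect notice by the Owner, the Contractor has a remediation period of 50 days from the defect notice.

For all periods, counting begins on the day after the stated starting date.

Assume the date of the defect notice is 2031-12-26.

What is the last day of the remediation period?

The last day of the remediation period: 50 calendar days after 2031-12-26 is 2032-02-14.

2032-02-14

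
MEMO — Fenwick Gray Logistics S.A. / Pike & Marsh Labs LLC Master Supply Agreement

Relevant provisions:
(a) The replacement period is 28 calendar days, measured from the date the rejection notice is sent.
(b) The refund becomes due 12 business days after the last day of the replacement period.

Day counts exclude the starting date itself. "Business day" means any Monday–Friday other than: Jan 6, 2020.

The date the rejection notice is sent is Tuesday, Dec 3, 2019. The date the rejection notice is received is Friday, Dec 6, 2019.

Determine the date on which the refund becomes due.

Jan 17, 2020

The last day of the replacement period: Dec 3, 2019 + 28 days = Dec 31, 2019.
The date on which the refund becomes due: counting 12 business days from Tuesday, Dec 31, 2019 (Jan 1, Jan 2, Jan 3, Jan 7, …, Jan 15, Jan 16, Jan 17, skipping weekends and the listed holiday on Jan 6) reaches Friday, Jan 17, 2020.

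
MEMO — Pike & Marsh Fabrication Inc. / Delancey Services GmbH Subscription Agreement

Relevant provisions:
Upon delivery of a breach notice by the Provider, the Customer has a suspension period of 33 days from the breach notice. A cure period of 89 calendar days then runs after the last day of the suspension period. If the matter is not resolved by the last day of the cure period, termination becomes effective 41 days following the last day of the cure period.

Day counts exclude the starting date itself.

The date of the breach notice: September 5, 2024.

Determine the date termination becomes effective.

February 15, 2025

The last day of the suspension period: 33 calendar days after September 5, 2024 is October 8, 2024.
The last day of the cure period: 89 calendar days after October 8, 2024 is January 5, 2025.
The date termination becomes effective: January 5, 2025 + 41 days = February 15, 2025.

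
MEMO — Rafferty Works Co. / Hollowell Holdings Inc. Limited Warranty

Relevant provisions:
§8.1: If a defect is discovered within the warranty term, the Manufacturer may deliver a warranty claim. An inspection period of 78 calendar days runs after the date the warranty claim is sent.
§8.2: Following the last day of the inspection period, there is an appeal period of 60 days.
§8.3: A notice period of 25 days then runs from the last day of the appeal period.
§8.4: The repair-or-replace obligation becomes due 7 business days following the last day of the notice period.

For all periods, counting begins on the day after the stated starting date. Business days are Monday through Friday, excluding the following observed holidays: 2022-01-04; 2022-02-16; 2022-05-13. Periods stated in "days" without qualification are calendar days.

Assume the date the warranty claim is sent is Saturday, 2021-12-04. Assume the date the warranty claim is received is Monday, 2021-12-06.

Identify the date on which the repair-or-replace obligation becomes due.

The last day of the inspection period: 78 calendar days after 2021-12-04 is 2022-02-20.
The last day of the appeal period: 60 calendar days after 2022-02-20 is 2022-04-21.
The last day of the notice period: 2022-04-21 + 25 days = 2022-05-16.
From Monday, 2022-05-16, 7 business days (May 17, May 18, May 19, May 20, May 23, May 24, May 25, skipping weekends) brings us to Wednesday, 2022-05-25, which is the date on which the repair-or-replace obligation becomes due.

2022-05-25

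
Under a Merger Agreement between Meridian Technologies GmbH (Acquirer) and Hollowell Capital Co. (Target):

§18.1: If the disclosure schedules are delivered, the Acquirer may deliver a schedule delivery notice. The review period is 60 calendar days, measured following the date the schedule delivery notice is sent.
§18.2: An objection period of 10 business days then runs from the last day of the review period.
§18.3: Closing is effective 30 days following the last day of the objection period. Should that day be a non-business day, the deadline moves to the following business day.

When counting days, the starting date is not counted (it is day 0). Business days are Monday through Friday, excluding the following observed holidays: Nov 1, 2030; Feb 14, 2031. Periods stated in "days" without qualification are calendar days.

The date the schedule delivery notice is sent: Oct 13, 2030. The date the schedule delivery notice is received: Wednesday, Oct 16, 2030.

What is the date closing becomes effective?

Jan 27, 2031

The last day of the review period: 60 calendar days after Oct 13, 2030 is Dec 12, 2030.
The last day of the objection period: counting 10 business days from Thursday, Dec 12, 2030 (Dec 13, Dec 16, Dec 17, Dec 18, Dec 19, Dec 20, Dec 23, Dec 24, Dec 25, Dec 26, skipping weekends) reaches Thursday, Dec 26, 2030.
The date closing becomes effective: Dec 26, 2030 + 30 days = Jan 25, 2031. That falls on a Saturday, so it rolls to the next business day, Monday, Jan 27, 2031.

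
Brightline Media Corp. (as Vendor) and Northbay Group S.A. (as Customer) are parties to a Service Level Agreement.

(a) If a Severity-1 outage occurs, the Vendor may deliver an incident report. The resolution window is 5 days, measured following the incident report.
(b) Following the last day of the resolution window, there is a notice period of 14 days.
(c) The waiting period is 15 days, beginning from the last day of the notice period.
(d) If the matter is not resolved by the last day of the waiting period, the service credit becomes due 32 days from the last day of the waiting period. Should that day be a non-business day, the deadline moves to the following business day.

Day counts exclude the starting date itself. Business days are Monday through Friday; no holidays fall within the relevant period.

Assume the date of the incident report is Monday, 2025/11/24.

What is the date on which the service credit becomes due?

2026/01/29

The last day of the resolution window: 2025/11/24 + 5 days = 2025/11/29.
Adding 14 calendar days to 2025/11/29 gives 2025/12/13, which is the last day of the notice period.
Adding 15 calendar days to 2025/12/13 gives 2025/12/28, which is the last day of the waiting period.
The date on which the service credit becomes due: 32 calendar days after 2025/12/28 is 2026/01/29. 2026/01/29 is a Thursday, so no roll-forward applies.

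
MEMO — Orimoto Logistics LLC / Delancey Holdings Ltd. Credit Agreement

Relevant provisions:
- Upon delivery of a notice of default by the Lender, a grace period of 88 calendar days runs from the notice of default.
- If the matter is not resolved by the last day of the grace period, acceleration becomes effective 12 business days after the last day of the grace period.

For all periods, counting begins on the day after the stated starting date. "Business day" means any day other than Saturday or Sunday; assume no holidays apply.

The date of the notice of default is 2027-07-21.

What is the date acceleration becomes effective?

2027-11-02

The last day of the grace period: 88 calendar days after 2027-07-21 is 2027-10-17.
The date acceleration becomes effective: 12 business days after Sunday, 2027-10-17, skipping weekends — Oct 18, Oct 19, Oct 20, Oct 21, …, Oct 29, Nov 1, Nov 2 — lands on Tuesday, 2027-11-02.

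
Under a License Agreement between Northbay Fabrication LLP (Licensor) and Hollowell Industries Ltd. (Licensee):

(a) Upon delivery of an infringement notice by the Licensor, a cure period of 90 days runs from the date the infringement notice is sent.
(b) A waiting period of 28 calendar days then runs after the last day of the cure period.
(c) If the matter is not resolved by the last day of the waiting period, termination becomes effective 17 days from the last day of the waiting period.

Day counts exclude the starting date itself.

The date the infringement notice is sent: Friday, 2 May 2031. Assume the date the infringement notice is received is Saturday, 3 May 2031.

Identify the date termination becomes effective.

Adding 90 calendar days to 2 May 2031 gives 31 July 2031, which is the last day of the cure period.
The last day of the waiting period: 28 calendar days after 31 July 2031 is 28 August 2031.
The date termination becomes effective: 17 calendar days after 28 August 2031 is 14 September 2031.

14 September 2031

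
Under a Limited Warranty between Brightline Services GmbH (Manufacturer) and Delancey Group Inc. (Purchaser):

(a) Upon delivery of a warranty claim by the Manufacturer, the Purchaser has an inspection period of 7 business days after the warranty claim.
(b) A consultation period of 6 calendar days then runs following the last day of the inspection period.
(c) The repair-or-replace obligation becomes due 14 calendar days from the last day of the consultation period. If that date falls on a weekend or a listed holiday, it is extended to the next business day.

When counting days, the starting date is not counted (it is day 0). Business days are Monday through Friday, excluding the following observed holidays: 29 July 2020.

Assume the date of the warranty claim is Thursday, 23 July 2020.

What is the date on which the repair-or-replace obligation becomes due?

24 August 2020

The last day of the inspection period: counting 7 business days from Thursday, 23 July 2020 (Jul 24, Jul 27, Jul 28, Jul 30, Jul 31, Aug 3, Aug 4, skipping weekends and the listed holiday on Jul 29) reaches Tuesday, 4 August 2020.
Adding 6 calendar days to 4 August 2020 gives 10 August 2020, which is the last day of the consultation period.
The date on which the repair-or-replace obligation becomes due: 14 calendar days after 10 August 2020 is 24 August 2020. 24 August 2020 is a Monday and is not a listed holiday, so no roll-forward applies.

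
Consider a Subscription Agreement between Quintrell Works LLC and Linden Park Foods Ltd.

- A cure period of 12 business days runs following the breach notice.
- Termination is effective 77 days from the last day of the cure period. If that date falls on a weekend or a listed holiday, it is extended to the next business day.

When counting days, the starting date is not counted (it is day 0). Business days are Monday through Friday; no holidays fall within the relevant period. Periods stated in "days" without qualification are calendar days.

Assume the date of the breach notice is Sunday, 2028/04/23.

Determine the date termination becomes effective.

The last day of the cure period: 12 business days after Sunday, 2028/04/23, skipping weekends — Apr 24, Apr 25, Apr 26, Apr 27, …, May 5, May 8, May 9 — lands on Tuesday, 2028/05/09.
The date termination becomes effective: 77 calendar days after 2028/05/09 is 2028/07/25. 2028/07/25 is a Tuesday, so no roll-forward applies.

2028/07/25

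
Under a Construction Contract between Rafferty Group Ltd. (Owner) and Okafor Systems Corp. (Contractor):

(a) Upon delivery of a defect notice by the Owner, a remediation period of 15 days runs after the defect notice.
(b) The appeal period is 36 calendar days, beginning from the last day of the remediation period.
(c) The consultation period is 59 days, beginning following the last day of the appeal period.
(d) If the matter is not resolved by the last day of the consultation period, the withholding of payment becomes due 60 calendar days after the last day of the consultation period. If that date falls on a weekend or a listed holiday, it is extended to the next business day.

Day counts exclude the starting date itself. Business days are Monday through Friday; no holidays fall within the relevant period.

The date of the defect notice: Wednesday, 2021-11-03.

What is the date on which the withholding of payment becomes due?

Adding 15 calendar days to 2021-11-03 gives 2021-11-18, which is the last day of the remediation period.
Adding 36 calendar days to 2021-11-18 gives 2021-12-24, which is the last day of the appeal period.
The last day of the consultation period: 2021-12-24 + 59 days = 2022-02-21.
The date on which the withholding of payment becomes due: 2022-02-21 + 60 days = 2022-04-22. 2022-04-22 is a Friday, so no roll-forward applies.

2022-04-22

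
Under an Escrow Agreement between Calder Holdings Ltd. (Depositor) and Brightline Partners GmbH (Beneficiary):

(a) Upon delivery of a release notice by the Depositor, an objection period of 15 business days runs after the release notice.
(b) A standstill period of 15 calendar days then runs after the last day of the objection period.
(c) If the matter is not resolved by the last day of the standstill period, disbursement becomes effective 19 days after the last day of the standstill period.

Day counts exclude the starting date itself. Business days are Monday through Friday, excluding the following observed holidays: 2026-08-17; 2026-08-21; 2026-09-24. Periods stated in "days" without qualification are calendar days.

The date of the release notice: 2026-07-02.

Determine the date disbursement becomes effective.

The last day of the objection period: counting 15 business days from Thursday, 2026-07-02 (Jul 3, Jul 6, Jul 7, Jul 8, …, Jul 21, Jul 22, Jul 23, skipping weekends) reaches Thursday, 2026-07-23.
The last day of the standstill period: 2026-07-23 + 15 days = 2026-08-07.
The date disbursement becomes effective: 2026-08-07 + 19 days = 2026-08-26.

2026-08-26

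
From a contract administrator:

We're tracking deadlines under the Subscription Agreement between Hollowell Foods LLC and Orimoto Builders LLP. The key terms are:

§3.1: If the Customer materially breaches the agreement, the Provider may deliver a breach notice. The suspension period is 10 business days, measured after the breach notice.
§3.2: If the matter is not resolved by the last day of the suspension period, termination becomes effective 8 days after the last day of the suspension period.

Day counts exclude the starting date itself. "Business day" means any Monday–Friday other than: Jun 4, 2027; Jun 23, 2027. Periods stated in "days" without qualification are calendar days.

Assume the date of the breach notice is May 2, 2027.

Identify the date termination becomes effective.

The last day of the suspension period: 10 business days after Sunday, May 2, 2027, skipping weekends — May 3, May 4, May 5, May 6, May 7, May 10, May 11, May 12, May 13, May 14 — lands on Friday, May 14, 2027.
Adding 8 calendar days to May 14, 2027 gives May 22, 2027, which is the date termination becomes effective.

May 22, 2027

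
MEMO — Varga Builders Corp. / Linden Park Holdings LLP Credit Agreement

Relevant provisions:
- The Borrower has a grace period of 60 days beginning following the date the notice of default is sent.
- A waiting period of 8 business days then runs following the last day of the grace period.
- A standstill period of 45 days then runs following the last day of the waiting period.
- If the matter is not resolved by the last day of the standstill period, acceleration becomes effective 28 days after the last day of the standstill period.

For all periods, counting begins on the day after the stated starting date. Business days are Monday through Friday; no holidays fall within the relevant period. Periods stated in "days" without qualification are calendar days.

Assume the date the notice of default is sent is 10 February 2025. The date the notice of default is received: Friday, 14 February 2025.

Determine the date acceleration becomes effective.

5 July 2025

Adding 60 calendar days to 10 February 2025 gives 11 April 2025, which is the last day of the grace period.
The last day of the waiting period: 8 business days after Friday, 11 April 2025, skipping weekends — Apr 14, Apr 15, Apr 16, Apr 17, Apr 18, Apr 21, Apr 22, Apr 23 — lands on Wednesday, 23 April 2025.
The last day of the standstill period: 23 April 2025 + 45 days = 7 June 2025.
Adding 28 calendar days to 7 June 2025 gives 5 July 2025, which is the date acceleration becomes effective.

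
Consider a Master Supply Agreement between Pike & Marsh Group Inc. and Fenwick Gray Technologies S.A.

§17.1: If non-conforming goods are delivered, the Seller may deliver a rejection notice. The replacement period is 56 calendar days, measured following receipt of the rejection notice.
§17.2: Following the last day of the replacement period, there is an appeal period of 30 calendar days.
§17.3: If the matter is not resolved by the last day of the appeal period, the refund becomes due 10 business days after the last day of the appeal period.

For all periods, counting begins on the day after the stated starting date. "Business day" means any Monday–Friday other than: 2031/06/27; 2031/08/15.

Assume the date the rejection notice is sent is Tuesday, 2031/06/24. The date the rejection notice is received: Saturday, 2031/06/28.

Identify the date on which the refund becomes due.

The last day of the replacement period: 56 calendar days after 2031/06/28 is 2031/08/23.
The last day of the appeal period: 2031/08/23 + 30 days = 2031/09/22.
The date on which the refund becomes due: 10 business days after Monday, 2031/09/22, skipping weekends — Sep 23, Sep 24, Sep 25, Sep 26, Sep 29, Sep 30, Oct 1, Oct 2, Oct 3, Oct 6 — lands on Monday, 2031/10/06.

2031/10/06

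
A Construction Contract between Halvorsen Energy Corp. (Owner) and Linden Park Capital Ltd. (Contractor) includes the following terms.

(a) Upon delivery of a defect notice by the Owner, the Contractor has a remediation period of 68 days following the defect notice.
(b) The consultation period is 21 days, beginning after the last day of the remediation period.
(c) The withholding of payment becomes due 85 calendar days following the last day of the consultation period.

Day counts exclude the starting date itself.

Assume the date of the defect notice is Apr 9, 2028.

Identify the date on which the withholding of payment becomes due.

The last day of the remediation period: 68 calendar days after Apr 9, 2028 is Jun 16, 2028.
Adding 21 calendar days to Jun 16, 2028 gives Jul 7, 2028, which is the last day of the consultation period.
The date on which the withholding of payment becomes due: Jul 7, 2028 + 85 days = Sep 30, 2028.

Sep 30, 2028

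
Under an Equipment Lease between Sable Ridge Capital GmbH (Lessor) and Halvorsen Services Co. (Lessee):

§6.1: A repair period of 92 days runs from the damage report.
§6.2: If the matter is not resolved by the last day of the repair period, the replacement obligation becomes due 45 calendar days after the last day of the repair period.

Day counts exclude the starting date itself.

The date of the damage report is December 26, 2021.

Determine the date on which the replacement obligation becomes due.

The last day of the repair period: December 26, 2021 + 92 days = March 28, 2022.
The date on which the replacement obligation becomes due: 45 calendar days after March 28, 2022 is May 12, 2022.

May 12, 2022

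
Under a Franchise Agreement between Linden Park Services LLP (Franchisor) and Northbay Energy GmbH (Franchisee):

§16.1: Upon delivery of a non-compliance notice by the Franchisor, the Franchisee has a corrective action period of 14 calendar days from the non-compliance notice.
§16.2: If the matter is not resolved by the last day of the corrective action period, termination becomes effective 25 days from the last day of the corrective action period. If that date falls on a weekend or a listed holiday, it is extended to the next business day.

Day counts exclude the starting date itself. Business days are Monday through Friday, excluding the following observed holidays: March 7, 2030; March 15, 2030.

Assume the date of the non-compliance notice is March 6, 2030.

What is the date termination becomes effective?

The last day of the corrective action period: 14 calendar days after March 6, 2030 is March 20, 2030.
Adding 25 calendar days to March 20, 2030 gives April 14, 2030, which is the date termination becomes effective. That falls on a Sunday, so it rolls to the next business day, Monday, April 15, 2030.

April 15, 2030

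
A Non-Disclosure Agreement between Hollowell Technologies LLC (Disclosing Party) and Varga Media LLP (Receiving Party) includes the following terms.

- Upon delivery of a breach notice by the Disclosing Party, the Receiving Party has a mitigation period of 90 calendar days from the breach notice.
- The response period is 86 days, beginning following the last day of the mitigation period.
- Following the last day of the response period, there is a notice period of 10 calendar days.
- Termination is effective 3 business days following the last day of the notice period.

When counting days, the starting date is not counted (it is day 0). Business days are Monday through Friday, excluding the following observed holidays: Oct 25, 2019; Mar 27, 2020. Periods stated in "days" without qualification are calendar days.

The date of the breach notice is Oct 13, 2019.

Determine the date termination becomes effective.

The last day of the mitigation period: 90 calendar days after Oct 13, 2019 is Jan 11, 2020.
Adding 86 calendar days to Jan 11, 2020 gives Apr 6, 2020, which is the last day of the response period.
Adding 10 calendar days to Apr 6, 2020 gives Apr 16, 2020, which is the last day of the notice period.
From Thursday, Apr 16, 2020, 3 business days (Apr 17, Apr 20, Apr 21, skipping weekends) brings us to Tuesday, Apr 21, 2020, which is the date termination becomes effective.

Apr 21, 2020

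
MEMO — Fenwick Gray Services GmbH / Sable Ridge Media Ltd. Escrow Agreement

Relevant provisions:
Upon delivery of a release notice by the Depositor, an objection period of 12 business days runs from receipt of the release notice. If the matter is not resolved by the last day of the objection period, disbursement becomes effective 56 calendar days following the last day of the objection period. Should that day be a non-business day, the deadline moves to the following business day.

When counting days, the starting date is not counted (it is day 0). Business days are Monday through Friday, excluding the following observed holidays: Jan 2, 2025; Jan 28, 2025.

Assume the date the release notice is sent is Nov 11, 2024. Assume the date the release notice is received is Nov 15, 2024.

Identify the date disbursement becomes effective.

The last day of the objection period: counting 12 business days from Friday, Nov 15, 2024 (Nov 18, Nov 19, Nov 20, Nov 21, …, Nov 29, Dec 2, Dec 3, skipping weekends) reaches Tuesday, Dec 3, 2024.
Adding 56 calendar days to Dec 3, 2024 gives Jan 28, 2025, which is the date disbursement becomes effective. That falls on Tuesday, a listed holiday, so it rolls to the next business day, Wednesday, Jan 29, 2025.

Jan 29, 2025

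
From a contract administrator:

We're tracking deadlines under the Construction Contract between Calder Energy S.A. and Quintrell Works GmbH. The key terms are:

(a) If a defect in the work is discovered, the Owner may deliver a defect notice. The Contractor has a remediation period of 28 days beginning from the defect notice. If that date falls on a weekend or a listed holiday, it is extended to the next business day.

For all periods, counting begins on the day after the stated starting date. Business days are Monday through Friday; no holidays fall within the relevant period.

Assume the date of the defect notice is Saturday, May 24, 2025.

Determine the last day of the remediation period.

The last day of the remediation period: 28 calendar days after May 24, 2025 is June 21, 2025. That falls on a Saturday, so it rolls to the next business day, Monday, June 23, 2025.

June 23, 2025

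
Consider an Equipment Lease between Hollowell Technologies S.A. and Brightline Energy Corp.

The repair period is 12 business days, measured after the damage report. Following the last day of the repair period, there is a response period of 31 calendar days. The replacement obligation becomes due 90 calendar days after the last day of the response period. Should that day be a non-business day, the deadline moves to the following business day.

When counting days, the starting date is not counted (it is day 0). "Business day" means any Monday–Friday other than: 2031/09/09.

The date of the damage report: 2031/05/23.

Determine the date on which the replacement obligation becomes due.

From Friday, 2031/05/23, 12 business days (May 26, May 27, May 28, May 29, …, Jun 6, Jun 9, Jun 10, skipping weekends) brings us to Tuesday, 2031/06/10, which is the last day of the repair period.
The last day of the response period: 2031/06/10 + 31 days = 2031/07/11.
Adding 90 calendar days to 2031/07/11 gives 2031/10/09, which is the date on which the replacement obligation becomes due. 2031/10/09 is a Thursday and is not a listed holiday, so no roll-forward applies.

2031/10/09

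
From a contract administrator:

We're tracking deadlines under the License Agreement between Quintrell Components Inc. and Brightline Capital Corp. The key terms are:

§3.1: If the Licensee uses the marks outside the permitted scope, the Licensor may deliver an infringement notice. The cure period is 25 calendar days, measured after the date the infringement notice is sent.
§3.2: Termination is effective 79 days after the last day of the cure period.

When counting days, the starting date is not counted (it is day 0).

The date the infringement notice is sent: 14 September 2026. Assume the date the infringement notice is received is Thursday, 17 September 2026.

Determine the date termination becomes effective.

27 December 2026

The last day of the cure period: 14 September 2026 + 25 days = 9 October 2026.
The date termination becomes effective: 9 October 2026 + 79 days = 27 December 2026.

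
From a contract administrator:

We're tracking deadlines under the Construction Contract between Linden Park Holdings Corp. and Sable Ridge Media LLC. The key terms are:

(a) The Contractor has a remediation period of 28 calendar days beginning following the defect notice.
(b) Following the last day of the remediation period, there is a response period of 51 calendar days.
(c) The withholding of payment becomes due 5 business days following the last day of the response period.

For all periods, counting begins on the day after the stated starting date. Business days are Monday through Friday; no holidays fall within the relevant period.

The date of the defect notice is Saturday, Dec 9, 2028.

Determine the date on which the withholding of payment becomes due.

Mar 5, 2029

Adding 28 calendar days to Dec 9, 2028 gives Jan 6, 2029, which is the last day of the remediation period.
Adding 51 calendar days to Jan 6, 2029 gives Feb 26, 2029, which is the last day of the response period.
The date on which the withholding of payment becomes due: 5 business days after Monday, Feb 26, 2029, skipping weekends — Feb 27, Feb 28, Mar 1, Mar 2, Mar 5 — lands on Monday, Mar 5, 2029.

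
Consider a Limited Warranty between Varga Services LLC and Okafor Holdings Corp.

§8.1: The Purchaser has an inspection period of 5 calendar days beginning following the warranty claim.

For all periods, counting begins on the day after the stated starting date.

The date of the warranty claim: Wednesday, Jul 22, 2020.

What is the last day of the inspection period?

Jul 27, 2020

Adding 5 calendar days to Jul 22, 2020 gives Jul 27, 2020, which is the last day of the inspection period.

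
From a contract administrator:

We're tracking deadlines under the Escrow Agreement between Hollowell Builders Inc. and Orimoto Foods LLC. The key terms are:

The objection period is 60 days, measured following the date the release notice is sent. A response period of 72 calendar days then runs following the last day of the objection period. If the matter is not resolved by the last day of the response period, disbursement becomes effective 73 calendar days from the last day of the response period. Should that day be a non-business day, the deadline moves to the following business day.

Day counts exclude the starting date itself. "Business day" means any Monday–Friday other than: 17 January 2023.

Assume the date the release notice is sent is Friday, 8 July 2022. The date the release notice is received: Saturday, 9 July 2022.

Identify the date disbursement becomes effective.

30 January 2023

The last day of the objection period: 60 calendar days after 8 July 2022 is 6 September 2022.
The last day of the response period: 6 September 2022 + 72 days = 17 November 2022.
Adding 73 calendar days to 17 November 2022 gives 29 January 2023, which is the date disbursement becomes effective. That falls on a Sunday, so it rolls to the next business day, Monday, 30 January 2023.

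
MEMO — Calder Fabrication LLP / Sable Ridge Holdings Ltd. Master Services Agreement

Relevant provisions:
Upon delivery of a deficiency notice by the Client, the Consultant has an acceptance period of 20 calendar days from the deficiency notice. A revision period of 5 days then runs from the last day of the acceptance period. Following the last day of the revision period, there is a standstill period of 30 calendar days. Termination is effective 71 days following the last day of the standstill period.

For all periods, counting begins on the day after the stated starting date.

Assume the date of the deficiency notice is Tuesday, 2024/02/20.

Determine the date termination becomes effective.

The last day of the acceptance period: 20 calendar days after 2024/02/20 is 2024/03/11.
The last day of the revision period: 2024/03/11 + 5 days = 2024/03/16.
The last day of the standstill period: 30 calendar days after 2024/03/16 is 2024/04/15.
Adding 71 calendar days to 2024/04/15 gives 2024/06/25, which is the date termination becomes effective.

2024/06/25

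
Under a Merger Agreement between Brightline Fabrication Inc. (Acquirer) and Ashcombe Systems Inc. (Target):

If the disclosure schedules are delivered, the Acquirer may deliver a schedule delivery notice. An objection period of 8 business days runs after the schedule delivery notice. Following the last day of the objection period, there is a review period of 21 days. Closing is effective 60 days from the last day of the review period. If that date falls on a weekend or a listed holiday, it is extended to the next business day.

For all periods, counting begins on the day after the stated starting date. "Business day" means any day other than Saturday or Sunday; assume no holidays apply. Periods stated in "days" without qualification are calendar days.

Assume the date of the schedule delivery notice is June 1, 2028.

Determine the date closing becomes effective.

The last day of the objection period: counting 8 business days from Thursday, June 1, 2028 (Jun 2, Jun 5, Jun 6, Jun 7, Jun 8, Jun 9, Jun 12, Jun 13, skipping weekends) reaches Tuesday, June 13, 2028.
The last day of the review period: June 13, 2028 + 21 days = July 4, 2028.
The date closing becomes effective: 60 calendar days after July 4, 2028 is September 2, 2028. That falls on a Saturday, so it rolls to the next business day, Monday, September 4, 2028.

September 4, 2028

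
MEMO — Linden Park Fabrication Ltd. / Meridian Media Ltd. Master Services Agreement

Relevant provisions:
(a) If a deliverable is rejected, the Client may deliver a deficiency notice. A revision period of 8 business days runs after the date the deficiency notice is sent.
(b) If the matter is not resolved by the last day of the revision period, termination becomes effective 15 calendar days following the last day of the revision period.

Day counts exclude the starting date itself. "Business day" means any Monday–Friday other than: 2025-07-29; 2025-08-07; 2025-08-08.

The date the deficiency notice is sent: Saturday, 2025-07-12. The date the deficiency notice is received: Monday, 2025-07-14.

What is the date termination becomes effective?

From Saturday, 2025-07-12, 8 business days (Jul 14, Jul 15, Jul 16, Jul 17, Jul 18, Jul 21, Jul 22, Jul 23, skipping weekends) brings us to Wednesday, 2025-07-23, which is the last day of the revision period.
Adding 15 calendar days to 2025-07-23 gives 2025-08-07, which is the date termination becomes effective.

2025-08-07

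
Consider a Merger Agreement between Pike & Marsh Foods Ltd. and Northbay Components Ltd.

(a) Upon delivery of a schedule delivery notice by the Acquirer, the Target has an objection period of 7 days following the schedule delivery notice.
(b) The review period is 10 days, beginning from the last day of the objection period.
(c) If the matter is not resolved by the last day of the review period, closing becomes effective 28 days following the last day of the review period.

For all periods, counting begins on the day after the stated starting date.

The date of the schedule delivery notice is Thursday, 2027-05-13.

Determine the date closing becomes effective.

2027-06-27

Adding 7 calendar days to 2027-05-13 gives 2027-05-20, which is the last day of the objection period.
Adding 10 calendar days to 2027-05-20 gives 2027-05-30, which is the last day of the review period.
Adding 28 calendar days to 2027-05-30 gives 2027-06-27, which is the date closing becomes effective.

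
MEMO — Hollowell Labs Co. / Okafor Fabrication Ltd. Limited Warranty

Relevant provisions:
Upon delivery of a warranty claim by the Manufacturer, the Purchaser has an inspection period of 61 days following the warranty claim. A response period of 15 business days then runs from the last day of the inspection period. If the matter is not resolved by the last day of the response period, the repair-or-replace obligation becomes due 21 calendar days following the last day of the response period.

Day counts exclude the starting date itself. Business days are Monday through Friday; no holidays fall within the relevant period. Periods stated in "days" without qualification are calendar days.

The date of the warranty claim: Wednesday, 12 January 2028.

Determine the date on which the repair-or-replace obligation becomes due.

24 April 2028

Adding 61 calendar days to 12 January 2028 gives 13 March 2028, which is the last day of the inspection period.
From Monday, 13 March 2028, 15 business days (Mar 14, Mar 15, Mar 16, Mar 17, …, Mar 30, Mar 31, Apr 3, skipping weekends) brings us to Monday, 3 April 2028, which is the last day of the response period.
The date on which the repair-or-replace obligation becomes due: 21 calendar days after 3 April 2028 is 24 April 2028.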